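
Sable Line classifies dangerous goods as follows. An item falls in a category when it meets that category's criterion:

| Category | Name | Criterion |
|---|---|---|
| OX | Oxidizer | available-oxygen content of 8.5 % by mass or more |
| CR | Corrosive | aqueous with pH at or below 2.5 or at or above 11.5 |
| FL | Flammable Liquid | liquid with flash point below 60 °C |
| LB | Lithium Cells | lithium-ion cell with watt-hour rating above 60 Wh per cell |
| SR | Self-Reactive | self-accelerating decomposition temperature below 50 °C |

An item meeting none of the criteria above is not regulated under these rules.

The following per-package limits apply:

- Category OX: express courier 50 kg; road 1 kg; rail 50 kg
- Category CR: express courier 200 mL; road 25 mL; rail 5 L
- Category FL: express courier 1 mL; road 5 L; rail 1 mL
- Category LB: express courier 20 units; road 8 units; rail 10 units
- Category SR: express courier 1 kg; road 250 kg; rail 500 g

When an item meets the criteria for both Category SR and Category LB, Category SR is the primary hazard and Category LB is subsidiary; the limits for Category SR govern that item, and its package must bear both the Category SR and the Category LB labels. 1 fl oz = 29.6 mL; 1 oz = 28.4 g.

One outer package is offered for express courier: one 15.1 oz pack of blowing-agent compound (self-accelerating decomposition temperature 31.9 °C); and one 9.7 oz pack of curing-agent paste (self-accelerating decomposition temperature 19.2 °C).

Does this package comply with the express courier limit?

Yes

The blowing-agent compound has self-accelerating decomposition temperature 31.9 °C, which is < 50 °C, so it is Category SR (Self-Reactive).
Self-accelerating decomposition temperature 19.2 °C meets the Category SR criterion (Self-Reactive), so the curing-agent paste is Category SR.
Category SR net quantity: (one 15.1 oz pack = 428.84 g) + (one 9.7 oz pack = 275.48 g) = 704.32 g.
704.32 g ≤ 1 kg (express courier limit, Category SR) — within limit.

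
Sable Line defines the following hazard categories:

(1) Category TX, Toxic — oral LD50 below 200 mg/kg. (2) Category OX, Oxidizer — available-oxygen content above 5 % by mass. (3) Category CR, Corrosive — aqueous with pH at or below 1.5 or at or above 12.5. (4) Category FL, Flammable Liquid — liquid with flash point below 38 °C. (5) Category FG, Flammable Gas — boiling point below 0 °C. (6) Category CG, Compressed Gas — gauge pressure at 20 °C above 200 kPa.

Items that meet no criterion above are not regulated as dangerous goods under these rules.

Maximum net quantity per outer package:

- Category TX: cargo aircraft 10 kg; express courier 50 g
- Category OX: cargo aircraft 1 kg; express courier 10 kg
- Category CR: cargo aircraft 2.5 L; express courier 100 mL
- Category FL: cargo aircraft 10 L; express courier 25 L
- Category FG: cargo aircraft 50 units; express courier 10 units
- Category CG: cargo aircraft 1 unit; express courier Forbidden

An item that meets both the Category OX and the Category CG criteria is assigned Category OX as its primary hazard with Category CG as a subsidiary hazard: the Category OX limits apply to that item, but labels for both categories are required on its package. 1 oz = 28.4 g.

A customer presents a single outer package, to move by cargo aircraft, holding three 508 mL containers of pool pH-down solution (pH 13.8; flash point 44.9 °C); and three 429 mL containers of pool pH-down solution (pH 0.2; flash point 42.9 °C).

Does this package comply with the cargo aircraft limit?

No

With pH 13.8 (≥ 12.5), the pool pH-down solution falls in Category CR.
Pool pH-down solution: pH 0.2 ≤ 1.5 → Category CR (Corrosive).
Total Category CR: (three 508 mL containers = 1.524 L) + (three 429 mL containers = 1.287 L) = 2.811 L.
2.811 L > 2.5 L (cargo aircraft limit, Category CR) — over the limit.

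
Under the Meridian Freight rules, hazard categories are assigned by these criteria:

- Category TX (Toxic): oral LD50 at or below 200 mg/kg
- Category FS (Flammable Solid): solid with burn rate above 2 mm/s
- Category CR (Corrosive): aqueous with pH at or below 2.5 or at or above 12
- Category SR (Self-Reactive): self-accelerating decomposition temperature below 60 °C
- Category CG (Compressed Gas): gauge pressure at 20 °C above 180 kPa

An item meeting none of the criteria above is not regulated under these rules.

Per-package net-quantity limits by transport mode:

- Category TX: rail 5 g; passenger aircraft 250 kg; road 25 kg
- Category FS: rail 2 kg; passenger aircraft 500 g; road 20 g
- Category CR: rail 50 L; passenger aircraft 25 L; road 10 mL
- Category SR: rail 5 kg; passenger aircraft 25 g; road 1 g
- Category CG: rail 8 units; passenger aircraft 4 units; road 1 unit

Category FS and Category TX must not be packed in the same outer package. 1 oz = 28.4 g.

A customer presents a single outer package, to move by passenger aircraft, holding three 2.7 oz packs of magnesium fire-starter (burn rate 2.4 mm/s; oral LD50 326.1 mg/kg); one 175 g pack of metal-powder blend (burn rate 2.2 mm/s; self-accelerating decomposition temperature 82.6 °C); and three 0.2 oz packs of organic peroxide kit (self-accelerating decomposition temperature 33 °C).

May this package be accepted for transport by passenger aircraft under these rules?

The magnesium fire-starter has burn rate 2.4 mm/s, which is > 2 mm/s, so it is Category FS (Flammable Solid).
With burn rate 2.2 mm/s (> 2 mm/s), the metal-powder blend falls in Category FS.
Organic peroxide kit: self-accelerating decomposition temperature 33 °C < 60 °C → Category SR (Self-Reactive).
Total Category FS: (three 2.7 oz packs = 230.04 g) + 175 g = 405.04 g.
405.04 g is within the passenger aircraft limit of 500 g for Category FS.
Category SR quantity: three 0.2 oz packs = 17.04 g.
17.04 g ≤ 25 g (passenger aircraft limit, Category SR) — within limit.
The segregation rule (Category FS with Category TX) does not apply to Category FS with Category SR.
Every hazard category is within its passenger aircraft limit and no segregation rule is violated.

Yes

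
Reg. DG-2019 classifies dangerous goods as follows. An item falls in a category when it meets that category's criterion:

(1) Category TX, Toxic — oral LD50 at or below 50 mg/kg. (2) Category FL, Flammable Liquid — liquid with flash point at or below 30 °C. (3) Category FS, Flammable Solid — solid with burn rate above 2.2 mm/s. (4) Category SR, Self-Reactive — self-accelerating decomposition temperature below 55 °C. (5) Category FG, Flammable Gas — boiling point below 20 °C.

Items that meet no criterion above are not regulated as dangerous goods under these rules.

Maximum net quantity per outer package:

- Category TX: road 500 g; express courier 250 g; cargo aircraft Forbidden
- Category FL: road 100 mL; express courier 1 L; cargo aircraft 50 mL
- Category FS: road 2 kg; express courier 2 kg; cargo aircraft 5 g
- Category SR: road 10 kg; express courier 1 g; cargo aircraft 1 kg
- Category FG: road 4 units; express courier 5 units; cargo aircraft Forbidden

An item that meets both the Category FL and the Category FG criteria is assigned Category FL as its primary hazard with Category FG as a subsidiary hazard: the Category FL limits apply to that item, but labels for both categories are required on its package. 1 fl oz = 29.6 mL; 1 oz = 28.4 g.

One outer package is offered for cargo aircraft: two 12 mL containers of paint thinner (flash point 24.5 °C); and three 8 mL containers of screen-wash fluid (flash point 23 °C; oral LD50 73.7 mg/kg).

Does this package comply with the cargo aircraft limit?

The paint thinner has flash point 24.5 °C, which is ≤ 30 °C, so it is Category FL (Flammable Liquid).
Flash point 23 °C meets the Category FL criterion (Flammable Liquid), so the screen-wash fluid is Category FL.
Category FL net quantity: (two 12 mL containers = 24 mL) + (three 8 mL containers = 24 mL) = 48 mL.
48 mL ≤ 50 mL (cargo aircraft limit, Category FL) — within limit.

Yes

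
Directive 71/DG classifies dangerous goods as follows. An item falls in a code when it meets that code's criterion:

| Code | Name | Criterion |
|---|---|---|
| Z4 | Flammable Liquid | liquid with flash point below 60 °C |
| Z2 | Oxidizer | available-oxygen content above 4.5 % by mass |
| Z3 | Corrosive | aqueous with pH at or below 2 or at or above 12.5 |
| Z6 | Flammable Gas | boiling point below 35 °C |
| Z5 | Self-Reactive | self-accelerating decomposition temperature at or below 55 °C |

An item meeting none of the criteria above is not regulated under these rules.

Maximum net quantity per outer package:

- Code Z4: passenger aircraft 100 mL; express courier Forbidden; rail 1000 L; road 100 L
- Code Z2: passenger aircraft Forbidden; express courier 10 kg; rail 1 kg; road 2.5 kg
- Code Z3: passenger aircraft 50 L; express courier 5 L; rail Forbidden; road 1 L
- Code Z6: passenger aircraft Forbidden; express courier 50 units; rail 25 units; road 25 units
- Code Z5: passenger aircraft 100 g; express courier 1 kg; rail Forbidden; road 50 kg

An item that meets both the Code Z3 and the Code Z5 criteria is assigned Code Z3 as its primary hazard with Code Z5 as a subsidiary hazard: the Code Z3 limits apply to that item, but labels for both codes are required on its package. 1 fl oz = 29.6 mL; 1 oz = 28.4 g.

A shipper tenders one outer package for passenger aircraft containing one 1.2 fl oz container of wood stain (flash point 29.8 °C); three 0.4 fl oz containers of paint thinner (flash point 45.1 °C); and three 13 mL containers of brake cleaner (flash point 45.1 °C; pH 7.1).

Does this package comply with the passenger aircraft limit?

Flash point 29.8 °C meets the Code Z4 criterion (Flammable Liquid), so the wood stain is Code Z4.
With flash point 45.1 °C (< 60 °C), the paint thinner falls in Code Z4.
With flash point 45.1 °C (< 60 °C), the brake cleaner falls in Code Z4.
Total Code Z4: (one 1.2 fl oz container = 35.52 mL) + (three 0.4 fl oz containers = 35.52 mL) + (three 13 mL containers = 39 mL) = 110.04 mL.
110.04 mL > 100 mL (passenger aircraft limit, Code Z4) — over the limit.

No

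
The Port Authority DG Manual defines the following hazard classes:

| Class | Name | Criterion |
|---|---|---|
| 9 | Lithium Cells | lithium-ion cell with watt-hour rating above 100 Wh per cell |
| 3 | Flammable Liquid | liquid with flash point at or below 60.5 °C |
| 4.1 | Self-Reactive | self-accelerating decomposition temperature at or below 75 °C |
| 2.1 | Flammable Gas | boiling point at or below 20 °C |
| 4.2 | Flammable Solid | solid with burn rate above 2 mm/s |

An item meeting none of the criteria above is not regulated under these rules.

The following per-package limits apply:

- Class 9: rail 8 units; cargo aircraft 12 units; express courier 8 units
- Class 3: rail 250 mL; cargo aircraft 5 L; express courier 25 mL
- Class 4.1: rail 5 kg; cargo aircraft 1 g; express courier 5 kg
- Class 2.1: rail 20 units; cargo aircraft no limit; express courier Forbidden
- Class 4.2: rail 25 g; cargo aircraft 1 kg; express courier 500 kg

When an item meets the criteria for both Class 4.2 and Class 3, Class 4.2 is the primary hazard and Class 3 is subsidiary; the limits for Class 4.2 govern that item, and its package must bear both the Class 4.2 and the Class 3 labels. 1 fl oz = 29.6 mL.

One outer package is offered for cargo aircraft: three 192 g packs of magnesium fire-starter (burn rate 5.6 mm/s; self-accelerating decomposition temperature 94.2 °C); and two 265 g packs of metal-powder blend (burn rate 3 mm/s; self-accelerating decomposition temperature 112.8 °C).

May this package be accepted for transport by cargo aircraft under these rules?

No

Magnesium fire-starter: burn rate 5.6 mm/s > 2 mm/s → Class 4.2 (Flammable Solid).
With burn rate 3 mm/s (> 2 mm/s), the metal-powder blend falls in Class 4.2.
Class 4.2 net quantity: (three 192 g packs = 576 g) + (two 265 g packs = 530 g) = 1.106 kg.
1.106 kg exceeds the cargo aircraft limit of 1 kg for Class 4.2.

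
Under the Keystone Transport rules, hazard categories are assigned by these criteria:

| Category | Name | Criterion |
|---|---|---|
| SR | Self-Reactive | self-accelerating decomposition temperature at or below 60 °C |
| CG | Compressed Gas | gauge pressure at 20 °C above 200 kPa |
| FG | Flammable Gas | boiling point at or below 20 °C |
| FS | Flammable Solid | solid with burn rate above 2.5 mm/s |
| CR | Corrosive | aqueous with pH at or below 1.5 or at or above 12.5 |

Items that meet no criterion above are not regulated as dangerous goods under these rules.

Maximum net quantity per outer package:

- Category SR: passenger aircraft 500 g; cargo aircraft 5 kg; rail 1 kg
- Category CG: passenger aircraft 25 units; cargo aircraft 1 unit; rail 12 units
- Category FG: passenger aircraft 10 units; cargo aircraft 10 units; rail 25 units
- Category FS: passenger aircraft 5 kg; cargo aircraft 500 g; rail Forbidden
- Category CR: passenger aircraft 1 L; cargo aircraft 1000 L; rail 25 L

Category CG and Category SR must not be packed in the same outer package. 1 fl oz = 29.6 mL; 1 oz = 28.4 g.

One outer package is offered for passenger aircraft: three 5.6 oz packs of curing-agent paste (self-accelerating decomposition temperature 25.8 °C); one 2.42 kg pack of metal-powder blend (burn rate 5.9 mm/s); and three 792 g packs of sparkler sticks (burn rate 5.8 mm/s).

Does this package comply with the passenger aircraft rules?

Yes

Curing-agent paste: self-accelerating decomposition temperature 25.8 °C ≤ 60 °C → Category SR (Self-Reactive).
The metal-powder blend has burn rate 5.9 mm/s, which is > 2.5 mm/s, so it is Category FS (Flammable Solid).
With burn rate 5.8 mm/s (> 2.5 mm/s), the sparkler sticks fall in Category FS.
Category SR quantity: three 5.6 oz packs = 477.12 g.
477.12 g ≤ 500 g (passenger aircraft limit, Category SR) — within limit.
Category FS net quantity: 2.42 kg + (three 792 g packs = 2.376 kg) = 4.796 kg.
4.796 kg is within the passenger aircraft limit of 5 kg for Category FS.
The segregation rule (Category CG with Category SR) does not apply to Category SR with Category FS.
Every hazard category is within its passenger aircraft limit and no segregation rule is violated.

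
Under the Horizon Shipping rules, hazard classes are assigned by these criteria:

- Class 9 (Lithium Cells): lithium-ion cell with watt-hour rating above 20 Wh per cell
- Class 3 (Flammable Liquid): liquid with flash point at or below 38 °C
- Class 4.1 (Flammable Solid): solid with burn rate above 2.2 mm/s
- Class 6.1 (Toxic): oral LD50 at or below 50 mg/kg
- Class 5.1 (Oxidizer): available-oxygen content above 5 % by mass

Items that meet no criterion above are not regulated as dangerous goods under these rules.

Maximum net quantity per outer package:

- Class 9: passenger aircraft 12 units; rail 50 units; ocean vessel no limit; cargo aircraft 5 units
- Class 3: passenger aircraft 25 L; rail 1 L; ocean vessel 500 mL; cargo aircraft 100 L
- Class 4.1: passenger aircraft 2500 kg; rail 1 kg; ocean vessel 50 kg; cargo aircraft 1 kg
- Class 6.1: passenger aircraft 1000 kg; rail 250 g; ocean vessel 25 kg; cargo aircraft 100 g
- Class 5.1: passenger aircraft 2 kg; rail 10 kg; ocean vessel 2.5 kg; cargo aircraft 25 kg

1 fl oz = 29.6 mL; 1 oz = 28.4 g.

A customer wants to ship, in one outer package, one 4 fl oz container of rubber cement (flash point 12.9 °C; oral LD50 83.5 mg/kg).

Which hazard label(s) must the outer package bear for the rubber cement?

With flash point 12.9 °C (≤ 38 °C), the rubber cement falls in Class 3.
Only the Class 3 label is required.

Class 3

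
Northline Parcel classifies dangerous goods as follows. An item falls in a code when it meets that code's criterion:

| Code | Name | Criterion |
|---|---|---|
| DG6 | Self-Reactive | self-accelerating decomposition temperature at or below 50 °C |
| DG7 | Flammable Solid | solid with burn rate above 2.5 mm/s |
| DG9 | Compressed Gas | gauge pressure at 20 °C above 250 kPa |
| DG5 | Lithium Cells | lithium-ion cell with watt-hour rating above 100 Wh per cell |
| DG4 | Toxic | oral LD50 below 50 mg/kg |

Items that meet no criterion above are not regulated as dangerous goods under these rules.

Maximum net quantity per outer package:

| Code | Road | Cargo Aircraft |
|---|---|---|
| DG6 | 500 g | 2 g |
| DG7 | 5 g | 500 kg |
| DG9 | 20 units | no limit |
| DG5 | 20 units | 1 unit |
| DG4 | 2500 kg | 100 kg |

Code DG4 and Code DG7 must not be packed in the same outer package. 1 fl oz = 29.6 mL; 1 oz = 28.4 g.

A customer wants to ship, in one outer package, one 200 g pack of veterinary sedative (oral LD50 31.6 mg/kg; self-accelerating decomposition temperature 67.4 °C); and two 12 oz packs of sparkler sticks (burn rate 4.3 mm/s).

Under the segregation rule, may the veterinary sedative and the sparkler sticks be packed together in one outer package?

No

The veterinary sedative has oral LD50 31.6 mg/kg, which is < 50 mg/kg, so it is Code DG4 (Toxic).
The sparkler sticks have burn rate 4.3 mm/s, which is > 2.5 mm/s, so they are Code DG7 (Flammable Solid).
Code DG4 and Code DG7 may not share an outer package.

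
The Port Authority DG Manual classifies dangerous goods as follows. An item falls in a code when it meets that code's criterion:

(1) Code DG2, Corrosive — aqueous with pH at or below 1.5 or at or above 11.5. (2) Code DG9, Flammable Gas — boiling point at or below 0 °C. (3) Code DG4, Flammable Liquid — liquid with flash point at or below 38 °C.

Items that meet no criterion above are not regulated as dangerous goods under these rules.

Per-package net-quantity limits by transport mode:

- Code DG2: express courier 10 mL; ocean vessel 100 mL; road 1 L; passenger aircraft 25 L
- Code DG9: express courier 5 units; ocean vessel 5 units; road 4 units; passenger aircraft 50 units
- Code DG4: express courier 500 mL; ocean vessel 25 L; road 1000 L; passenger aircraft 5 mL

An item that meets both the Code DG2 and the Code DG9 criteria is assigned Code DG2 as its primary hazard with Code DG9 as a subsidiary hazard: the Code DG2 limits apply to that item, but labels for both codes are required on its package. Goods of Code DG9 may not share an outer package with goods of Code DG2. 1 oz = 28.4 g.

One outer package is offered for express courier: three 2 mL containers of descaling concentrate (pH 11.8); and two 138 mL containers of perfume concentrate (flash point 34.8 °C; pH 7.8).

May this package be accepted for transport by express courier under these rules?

Yes

The descaling concentrate has pH 11.8, which is ≥ 11.5, so it is Code DG2 (Corrosive).
Perfume concentrate: flash point 34.8 °C ≤ 38 °C → Code DG4 (Flammable Liquid).
Code DG4 quantity: two 138 mL containers = 276 mL.
276 mL ≤ 500 mL (express courier limit, Code DG4) — within limit.
Code DG2 quantity: three 2 mL containers = 6 mL.
That is within the Code DG2 express courier limit of 10 mL.
The segregation rule (Code DG9 with Code DG2) does not apply to Code DG4 with Code DG2.
Every hazard code is within its express courier limit and no segregation rule is violated.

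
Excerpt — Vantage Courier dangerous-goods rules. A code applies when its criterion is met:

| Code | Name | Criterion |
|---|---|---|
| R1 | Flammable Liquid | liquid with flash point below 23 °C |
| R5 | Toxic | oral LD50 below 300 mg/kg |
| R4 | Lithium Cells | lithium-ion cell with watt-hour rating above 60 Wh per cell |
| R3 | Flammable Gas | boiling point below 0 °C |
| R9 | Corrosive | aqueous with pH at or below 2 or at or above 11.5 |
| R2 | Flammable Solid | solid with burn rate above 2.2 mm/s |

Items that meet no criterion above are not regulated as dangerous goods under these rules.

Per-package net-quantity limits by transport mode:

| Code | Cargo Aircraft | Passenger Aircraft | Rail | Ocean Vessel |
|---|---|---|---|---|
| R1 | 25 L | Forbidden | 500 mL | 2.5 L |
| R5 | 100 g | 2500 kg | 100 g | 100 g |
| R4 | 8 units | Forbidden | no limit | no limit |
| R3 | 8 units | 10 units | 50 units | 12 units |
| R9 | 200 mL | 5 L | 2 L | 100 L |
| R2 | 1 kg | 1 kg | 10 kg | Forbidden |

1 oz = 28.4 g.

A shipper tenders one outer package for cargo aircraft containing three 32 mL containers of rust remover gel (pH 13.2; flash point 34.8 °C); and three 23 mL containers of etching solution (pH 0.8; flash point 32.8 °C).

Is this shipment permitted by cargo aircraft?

Yes

Rust remover gel: pH 13.2 ≥ 11.5 → Code R9 (Corrosive).
pH 0.8 meets the Code R9 criterion (Corrosive), so the etching solution is Code R9.
Code R9 net quantity: (three 32 mL containers = 96 mL) + (three 23 mL containers = 69 mL) = 165 mL.
165 mL ≤ 200 mL (cargo aircraft limit, Code R9) — within limit.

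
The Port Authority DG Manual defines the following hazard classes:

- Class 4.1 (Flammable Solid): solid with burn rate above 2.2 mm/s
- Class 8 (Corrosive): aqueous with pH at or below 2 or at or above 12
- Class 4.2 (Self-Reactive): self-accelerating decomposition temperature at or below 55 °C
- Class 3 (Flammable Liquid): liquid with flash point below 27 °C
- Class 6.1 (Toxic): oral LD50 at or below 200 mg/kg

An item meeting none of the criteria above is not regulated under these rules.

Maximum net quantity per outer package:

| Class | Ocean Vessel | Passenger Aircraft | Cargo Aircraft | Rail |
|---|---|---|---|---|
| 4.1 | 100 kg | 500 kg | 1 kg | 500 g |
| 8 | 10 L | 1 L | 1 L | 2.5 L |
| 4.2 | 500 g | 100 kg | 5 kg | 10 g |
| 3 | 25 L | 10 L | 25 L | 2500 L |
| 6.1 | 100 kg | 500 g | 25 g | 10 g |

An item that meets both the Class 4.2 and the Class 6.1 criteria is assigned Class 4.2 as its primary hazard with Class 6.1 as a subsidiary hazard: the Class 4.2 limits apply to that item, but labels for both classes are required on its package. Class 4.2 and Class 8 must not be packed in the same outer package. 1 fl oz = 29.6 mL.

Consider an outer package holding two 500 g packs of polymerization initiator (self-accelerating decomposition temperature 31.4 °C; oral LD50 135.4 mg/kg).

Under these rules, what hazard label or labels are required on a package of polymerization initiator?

Class 4.2 and 6.1

Polymerization initiator: self-accelerating decomposition temperature 31.4 °C ≤ 55 °C → Class 4.2 (Self-Reactive).
Polymerization initiator: oral LD50 135.4 mg/kg ≤ 200 mg/kg → Class 6.1 (Toxic).
By the precedence rule Class 4.2 is primary and Class 6.1 is subsidiary, and that rule requires both labels on the package.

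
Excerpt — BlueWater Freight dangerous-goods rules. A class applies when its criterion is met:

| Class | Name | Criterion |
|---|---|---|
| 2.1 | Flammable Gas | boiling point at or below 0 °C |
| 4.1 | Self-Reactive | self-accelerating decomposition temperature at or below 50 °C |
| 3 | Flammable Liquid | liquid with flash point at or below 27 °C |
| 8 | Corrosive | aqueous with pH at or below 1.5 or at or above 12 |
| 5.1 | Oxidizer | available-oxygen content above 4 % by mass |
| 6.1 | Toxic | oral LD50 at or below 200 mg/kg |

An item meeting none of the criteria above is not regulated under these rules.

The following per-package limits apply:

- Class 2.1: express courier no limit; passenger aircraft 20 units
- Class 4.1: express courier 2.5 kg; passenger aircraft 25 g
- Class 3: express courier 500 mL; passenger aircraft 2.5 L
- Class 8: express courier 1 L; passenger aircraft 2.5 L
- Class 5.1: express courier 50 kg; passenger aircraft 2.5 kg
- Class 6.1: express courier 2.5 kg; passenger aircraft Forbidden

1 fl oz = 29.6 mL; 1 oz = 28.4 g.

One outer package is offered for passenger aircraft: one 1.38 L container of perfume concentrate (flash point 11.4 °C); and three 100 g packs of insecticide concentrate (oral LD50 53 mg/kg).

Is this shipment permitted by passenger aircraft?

The perfume concentrate has flash point 11.4 °C, which is ≤ 27 °C, so it is Class 3 (Flammable Liquid).
The insecticide concentrate has oral LD50 53 mg/kg, which is ≤ 200 mg/kg, so it is Class 6.1 (Toxic).
Class 3 quantity: 1.38 L.
1.38 L is within the passenger aircraft limit of 2.5 L for Class 3.
Class 6.1 quantity: three 100 g packs = 300 g.
By passenger aircraft, Class 6.1 is Forbidden regardless of quantity.

No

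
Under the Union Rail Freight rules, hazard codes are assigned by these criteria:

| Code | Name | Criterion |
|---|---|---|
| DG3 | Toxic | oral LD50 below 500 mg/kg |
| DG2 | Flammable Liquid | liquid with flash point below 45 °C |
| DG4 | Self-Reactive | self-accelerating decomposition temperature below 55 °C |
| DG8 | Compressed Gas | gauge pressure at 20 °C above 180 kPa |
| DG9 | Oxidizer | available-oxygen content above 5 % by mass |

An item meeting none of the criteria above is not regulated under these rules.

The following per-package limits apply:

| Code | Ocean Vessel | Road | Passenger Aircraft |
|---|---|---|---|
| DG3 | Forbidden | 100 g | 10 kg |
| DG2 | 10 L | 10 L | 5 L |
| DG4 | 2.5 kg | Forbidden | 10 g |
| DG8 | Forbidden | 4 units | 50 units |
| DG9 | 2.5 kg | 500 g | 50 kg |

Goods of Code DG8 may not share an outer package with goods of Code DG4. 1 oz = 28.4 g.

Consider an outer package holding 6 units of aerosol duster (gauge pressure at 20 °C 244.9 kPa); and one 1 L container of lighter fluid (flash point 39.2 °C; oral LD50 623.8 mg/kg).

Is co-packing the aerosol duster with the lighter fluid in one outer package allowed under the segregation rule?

Gauge pressure at 20 °C 244.9 kPa meets the Code DG8 criterion (Compressed Gas), so the aerosol duster is Code DG8.
The lighter fluid has flash point 39.2 °C, which is < 45 °C, so it is Code DG2 (Flammable Liquid).
No segregation rule bars Code DG8 with Code DG2.

Yes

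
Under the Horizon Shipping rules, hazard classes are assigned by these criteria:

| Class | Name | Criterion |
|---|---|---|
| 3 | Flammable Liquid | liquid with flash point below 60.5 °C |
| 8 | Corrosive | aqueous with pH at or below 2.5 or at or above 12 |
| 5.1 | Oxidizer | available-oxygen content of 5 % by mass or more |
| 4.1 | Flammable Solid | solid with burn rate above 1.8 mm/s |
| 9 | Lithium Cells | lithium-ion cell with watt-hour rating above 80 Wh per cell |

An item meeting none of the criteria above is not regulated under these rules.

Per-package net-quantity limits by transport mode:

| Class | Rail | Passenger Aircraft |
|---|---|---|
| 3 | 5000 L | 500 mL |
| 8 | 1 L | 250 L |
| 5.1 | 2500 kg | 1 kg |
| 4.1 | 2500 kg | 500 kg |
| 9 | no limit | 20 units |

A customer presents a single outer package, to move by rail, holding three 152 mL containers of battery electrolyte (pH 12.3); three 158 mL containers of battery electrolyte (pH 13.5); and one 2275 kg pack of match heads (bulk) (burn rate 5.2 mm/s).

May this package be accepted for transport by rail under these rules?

The battery electrolyte has pH 12.3, which is ≥ 12, so it is Class 8 (Corrosive).
The battery electrolyte has pH 13.5, which is ≥ 12, so it is Class 8 (Corrosive).
Burn rate 5.2 mm/s meets the Class 4.1 criterion (Flammable Solid), so the match heads (bulk) are Class 4.1.
Class 4.1 quantity: 2275 kg.
2275 kg is within the rail limit of 2500 kg for Class 4.1.
Class 8 net quantity: (three 152 mL containers = 456 mL) + (three 158 mL containers = 474 mL) = 930 mL.
930 mL ≤ 1 L (rail limit, Class 8) — within limit.
Every hazard class is within its rail limit and no segregation rule is violated.

Yes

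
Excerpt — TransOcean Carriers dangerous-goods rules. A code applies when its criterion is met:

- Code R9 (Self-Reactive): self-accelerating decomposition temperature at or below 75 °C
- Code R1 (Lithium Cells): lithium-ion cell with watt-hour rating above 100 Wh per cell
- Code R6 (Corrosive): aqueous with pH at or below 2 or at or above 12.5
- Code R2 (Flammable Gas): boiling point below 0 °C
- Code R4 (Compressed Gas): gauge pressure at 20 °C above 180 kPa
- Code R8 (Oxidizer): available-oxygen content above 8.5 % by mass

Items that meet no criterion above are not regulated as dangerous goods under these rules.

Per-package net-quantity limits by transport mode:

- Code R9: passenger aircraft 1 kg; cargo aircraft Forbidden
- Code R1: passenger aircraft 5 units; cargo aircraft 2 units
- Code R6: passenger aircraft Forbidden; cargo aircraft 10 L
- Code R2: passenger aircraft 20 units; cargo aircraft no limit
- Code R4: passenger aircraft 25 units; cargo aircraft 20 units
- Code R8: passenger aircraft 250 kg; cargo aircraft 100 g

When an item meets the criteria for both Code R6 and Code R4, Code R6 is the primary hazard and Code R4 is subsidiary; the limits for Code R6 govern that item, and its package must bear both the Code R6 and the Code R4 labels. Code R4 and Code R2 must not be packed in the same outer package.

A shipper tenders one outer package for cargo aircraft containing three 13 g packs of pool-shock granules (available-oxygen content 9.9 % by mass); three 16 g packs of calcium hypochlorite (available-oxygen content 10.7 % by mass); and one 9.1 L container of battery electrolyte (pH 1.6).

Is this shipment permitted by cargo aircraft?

The pool-shock granules have available-oxygen content 9.9 % by mass, which is > 8.5 % by mass, so they are Code R8 (Oxidizer).
The calcium hypochlorite has available-oxygen content 10.7 % by mass, which is > 8.5 % by mass, so it is Code R8 (Oxidizer).
Battery electrolyte: pH 1.6 ≤ 2 → Code R6 (Corrosive).
Code R6 quantity: 9.1 L.
9.1 L ≤ 10 L (cargo aircraft limit, Code R6) — within limit.
Total Code R8: (three 13 g packs = 39 g) + (three 16 g packs = 48 g) = 87 g.
87 g ≤ 100 g (cargo aircraft limit, Code R8) — within limit.
The segregation rule (Code R4 with Code R2) does not apply to Code R6 with Code R8.
Every hazard code is within its cargo aircraft limit and no segregation rule is violated.

Yes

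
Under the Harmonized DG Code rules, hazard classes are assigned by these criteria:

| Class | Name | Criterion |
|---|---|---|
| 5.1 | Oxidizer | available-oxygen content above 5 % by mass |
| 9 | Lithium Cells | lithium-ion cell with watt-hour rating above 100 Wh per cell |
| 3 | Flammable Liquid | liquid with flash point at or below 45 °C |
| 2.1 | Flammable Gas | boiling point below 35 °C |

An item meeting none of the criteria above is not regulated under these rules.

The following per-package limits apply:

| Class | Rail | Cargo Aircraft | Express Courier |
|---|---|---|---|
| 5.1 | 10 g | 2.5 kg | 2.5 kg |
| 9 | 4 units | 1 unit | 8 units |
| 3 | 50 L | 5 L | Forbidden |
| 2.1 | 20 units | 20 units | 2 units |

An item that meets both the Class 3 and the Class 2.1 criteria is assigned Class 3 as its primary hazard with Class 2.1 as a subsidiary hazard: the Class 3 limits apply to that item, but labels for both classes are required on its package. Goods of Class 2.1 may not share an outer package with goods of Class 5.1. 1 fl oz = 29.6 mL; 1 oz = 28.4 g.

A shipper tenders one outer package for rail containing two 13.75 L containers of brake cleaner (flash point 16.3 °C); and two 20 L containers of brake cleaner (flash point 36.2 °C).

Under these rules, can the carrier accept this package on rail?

Flash point 16.3 °C meets the Class 3 criterion (Flammable Liquid), so the brake cleaner is Class 3.
The brake cleaner has flash point 36.2 °C, which is ≤ 45 °C, so it is Class 3 (Flammable Liquid).
Total Class 3: (two 13.75 L containers = 27.5 L) + (two 20 L containers = 40 L) = 67.5 L.
67.5 L > 50 L (rail limit, Class 3) — over the limit.

No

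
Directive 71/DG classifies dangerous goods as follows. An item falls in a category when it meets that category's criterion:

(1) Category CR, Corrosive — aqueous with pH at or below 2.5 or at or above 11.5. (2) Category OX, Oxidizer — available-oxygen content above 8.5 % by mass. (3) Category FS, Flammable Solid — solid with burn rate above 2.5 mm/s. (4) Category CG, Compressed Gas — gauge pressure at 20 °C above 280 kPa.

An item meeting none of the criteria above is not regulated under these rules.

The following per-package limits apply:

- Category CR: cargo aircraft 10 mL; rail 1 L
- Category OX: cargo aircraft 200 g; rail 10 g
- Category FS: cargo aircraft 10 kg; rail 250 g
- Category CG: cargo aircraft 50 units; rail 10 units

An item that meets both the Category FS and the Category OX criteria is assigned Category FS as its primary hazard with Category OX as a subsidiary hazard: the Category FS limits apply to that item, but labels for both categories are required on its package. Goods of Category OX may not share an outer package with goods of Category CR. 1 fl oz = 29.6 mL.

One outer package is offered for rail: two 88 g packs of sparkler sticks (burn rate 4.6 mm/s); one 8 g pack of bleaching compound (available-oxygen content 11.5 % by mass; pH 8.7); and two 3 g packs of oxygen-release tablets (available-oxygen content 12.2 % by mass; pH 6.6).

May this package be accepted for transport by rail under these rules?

With burn rate 4.6 mm/s (> 2.5 mm/s), the sparkler sticks fall in Category FS.
The bleaching compound has available-oxygen content 11.5 % by mass, which is > 8.5 % by mass, so it is Category OX (Oxidizer).
Oxygen-release tablets: available-oxygen content 12.2 % by mass > 8.5 % by mass → Category OX (Oxidizer).
Category OX net quantity: 8 g + (two 3 g packs = 6 g) = 14 g.
That exceeds the Category OX rail limit of 10 g.
Category FS quantity: two 88 g packs = 176 g.
176 g ≤ 250 g (rail limit, Category FS) — within limit.
The segregation rule (Category OX with Category CR) does not apply to Category OX with Category FS.

No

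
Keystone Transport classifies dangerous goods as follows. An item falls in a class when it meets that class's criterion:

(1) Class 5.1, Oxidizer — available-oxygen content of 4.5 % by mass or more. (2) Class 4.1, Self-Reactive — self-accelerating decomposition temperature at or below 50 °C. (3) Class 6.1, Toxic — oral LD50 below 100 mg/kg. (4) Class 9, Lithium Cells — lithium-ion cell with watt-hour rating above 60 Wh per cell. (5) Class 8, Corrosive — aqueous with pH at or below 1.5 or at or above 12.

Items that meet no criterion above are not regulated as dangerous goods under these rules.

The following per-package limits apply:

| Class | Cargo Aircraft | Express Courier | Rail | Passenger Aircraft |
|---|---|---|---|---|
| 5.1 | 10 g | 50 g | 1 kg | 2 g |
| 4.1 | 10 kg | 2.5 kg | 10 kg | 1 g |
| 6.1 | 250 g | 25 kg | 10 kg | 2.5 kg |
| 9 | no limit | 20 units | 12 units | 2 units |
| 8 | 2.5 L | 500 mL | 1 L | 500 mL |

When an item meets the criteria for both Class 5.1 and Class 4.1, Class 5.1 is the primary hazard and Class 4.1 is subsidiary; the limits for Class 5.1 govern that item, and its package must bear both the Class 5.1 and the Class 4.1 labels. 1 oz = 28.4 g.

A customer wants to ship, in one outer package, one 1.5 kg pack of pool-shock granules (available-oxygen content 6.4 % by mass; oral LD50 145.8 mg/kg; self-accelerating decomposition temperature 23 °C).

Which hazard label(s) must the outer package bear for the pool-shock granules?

Class 4.1 and 5.1

Pool-shock granules: available-oxygen content 6.4 % by mass ≥ 4.5 % by mass → Class 5.1 (Oxidizer).
The pool-shock granules have self-accelerating decomposition temperature 23 °C, which is ≤ 50 °C, so they are Class 4.1 (Self-Reactive).
By the precedence rule Class 5.1 is primary and Class 4.1 is subsidiary, and that rule requires both labels on the package.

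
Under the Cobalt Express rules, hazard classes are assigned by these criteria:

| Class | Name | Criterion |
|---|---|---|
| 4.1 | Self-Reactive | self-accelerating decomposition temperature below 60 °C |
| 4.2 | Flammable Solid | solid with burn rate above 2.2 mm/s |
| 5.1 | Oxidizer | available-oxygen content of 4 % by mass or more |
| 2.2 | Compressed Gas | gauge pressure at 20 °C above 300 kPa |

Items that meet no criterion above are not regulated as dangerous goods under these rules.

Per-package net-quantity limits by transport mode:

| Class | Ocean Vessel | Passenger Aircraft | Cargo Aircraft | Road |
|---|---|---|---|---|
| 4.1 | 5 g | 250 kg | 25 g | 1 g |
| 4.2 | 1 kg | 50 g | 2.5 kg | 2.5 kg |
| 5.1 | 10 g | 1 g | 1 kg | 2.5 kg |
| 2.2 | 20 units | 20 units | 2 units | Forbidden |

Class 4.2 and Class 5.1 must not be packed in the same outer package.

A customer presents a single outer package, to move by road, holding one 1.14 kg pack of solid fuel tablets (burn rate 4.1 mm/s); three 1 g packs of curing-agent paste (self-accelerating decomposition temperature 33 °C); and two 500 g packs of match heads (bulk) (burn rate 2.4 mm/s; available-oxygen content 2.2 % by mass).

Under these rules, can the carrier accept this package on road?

Solid fuel tablets: burn rate 4.1 mm/s > 2.2 mm/s → Class 4.2 (Flammable Solid).
The curing-agent paste has self-accelerating decomposition temperature 33 °C, which is < 60 °C, so it is Class 4.1 (Self-Reactive).
Match heads (bulk): burn rate 2.4 mm/s > 2.2 mm/s → Class 4.2 (Flammable Solid).
Class 4.2 net quantity: 1.14 kg + (two 500 g packs = 1 kg) = 2.14 kg.
2.14 kg is within the road limit of 2.5 kg for Class 4.2.
Class 4.1 quantity: three 1 g packs = 3 g.
3 g exceeds the road limit of 1 g for Class 4.1.
The segregation rule (Class 4.2 with Class 5.1) does not apply to Class 4.2 with Class 4.1.

No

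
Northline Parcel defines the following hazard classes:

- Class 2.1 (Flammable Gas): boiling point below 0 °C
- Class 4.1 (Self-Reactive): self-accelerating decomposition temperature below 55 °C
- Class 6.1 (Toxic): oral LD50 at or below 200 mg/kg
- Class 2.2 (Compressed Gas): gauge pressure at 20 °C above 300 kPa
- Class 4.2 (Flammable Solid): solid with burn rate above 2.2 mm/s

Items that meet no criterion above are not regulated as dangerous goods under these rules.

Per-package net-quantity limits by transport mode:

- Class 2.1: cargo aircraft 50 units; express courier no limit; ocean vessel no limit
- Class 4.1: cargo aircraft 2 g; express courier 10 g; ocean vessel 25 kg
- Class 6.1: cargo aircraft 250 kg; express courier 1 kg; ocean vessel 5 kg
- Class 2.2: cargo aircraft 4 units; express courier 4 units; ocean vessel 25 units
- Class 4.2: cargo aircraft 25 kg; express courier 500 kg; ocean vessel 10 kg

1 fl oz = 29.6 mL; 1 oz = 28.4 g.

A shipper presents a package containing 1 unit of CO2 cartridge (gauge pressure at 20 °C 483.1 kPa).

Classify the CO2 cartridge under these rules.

The CO2 cartridge has gauge pressure at 20 °C 483.1 kPa, which is > 300 kPa, so it is Class 2.2 (Compressed Gas).

Class 2.2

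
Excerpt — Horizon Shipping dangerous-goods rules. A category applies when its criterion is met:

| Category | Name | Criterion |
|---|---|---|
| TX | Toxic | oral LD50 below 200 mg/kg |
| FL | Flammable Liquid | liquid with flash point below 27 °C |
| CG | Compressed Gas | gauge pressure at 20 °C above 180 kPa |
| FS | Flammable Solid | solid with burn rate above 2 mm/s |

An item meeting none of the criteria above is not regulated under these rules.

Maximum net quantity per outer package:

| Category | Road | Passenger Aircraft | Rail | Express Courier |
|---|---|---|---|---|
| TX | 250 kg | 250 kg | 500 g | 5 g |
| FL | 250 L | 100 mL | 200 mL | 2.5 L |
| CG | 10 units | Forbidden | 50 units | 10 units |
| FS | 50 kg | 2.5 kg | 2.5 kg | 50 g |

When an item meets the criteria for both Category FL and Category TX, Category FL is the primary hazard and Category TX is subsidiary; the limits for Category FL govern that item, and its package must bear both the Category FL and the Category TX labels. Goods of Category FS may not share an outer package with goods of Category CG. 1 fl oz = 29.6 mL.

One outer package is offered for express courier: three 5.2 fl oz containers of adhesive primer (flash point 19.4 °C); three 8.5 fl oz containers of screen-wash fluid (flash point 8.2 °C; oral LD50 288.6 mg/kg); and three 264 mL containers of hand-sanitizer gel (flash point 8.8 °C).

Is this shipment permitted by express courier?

The adhesive primer has flash point 19.4 °C, which is < 27 °C, so it is Category FL (Flammable Liquid).
With flash point 8.2 °C (< 27 °C), the screen-wash fluid falls in Category FL.
The hand-sanitizer gel has flash point 8.8 °C, which is < 27 °C, so it is Category FL (Flammable Liquid).
Category FL net quantity: (three 5.2 fl oz containers = 461.76 mL) + (three 8.5 fl oz containers = 754.8 mL) + (three 264 mL containers = 792 mL) = 2008.56 mL.
2008.56 mL is within the express courier limit of 2.5 L for Category FL.

Yes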